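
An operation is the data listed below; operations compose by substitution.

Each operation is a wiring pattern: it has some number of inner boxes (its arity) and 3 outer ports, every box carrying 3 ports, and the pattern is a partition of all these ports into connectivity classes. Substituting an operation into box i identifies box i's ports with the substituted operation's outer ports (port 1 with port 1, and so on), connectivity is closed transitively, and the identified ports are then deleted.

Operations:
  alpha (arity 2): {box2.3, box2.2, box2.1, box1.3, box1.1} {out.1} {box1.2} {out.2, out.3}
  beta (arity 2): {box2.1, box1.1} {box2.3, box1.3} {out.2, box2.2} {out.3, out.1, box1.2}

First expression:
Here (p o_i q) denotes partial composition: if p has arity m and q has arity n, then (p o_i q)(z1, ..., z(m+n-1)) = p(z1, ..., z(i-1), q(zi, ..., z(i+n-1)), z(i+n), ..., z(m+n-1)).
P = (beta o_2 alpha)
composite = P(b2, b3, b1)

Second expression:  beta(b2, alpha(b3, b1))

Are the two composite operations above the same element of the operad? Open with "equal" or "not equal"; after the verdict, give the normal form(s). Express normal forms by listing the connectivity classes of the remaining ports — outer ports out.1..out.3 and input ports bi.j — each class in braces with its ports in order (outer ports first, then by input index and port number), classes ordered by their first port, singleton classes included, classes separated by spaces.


equal — both sides give {out.1, out.3, b2.2} {out.2, b2.3} {b1.1, b1.2, b1.3, b3.1, b3.3} {b2.1} {b3.2}

Normal form of the first expression: {out.1, out.3, b2.2} {out.2, b2.3} {b1.1, b1.2, b1.3, b3.1, b3.3} {b2.1} {b3.2}
Normal form of the second expression: {out.1, out.3, b2.2} {out.2, b2.3} {b1.1, b1.2, b1.3, b3.1, b3.3} {b2.1} {b3.2}
Same normal form: equal.


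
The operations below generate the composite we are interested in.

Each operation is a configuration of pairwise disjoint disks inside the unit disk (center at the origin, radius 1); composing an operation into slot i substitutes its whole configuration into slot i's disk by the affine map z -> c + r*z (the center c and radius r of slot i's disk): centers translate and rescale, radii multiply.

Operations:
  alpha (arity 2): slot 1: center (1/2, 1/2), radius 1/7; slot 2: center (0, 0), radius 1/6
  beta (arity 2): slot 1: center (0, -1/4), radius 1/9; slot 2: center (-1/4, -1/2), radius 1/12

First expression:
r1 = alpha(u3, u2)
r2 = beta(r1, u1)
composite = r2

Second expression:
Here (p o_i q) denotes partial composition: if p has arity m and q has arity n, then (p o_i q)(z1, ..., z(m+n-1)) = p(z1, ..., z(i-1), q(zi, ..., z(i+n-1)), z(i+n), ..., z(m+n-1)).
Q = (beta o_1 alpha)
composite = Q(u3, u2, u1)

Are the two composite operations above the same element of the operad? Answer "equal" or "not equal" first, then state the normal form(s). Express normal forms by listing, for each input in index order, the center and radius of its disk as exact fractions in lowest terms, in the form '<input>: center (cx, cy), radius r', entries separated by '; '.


In normal form, the first expression is u1: center (-1/4, -1/2), radius 1/12; u2: center (0, -1/4), radius 1/54; u3: center (1/18, -7/36), radius 1/63
In normal form, the second expression is u1: center (-1/4, -1/2), radius 1/12; u2: center (0, -1/4), radius 1/54; u3: center (1/18, -7/36), radius 1/63
Both agree, so they are equal.

equal — both sides give u1: center (-1/4, -1/2), radius 1/12; u2: center (0, -1/4), radius 1/54; u3: center (1/18, -7/36), radius 1/63


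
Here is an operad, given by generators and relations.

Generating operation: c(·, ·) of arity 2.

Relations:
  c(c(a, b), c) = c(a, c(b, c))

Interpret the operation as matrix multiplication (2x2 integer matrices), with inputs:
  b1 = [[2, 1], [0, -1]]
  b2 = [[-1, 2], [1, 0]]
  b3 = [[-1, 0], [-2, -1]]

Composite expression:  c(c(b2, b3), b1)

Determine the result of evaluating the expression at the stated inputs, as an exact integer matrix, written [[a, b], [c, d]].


c(b2, b3) = [[-3, -2], [-1, 0]]
c(c(b2, b3), b1) = [[-6, -1], [-2, -1]]

[[-6, -1], [-2, -1]]


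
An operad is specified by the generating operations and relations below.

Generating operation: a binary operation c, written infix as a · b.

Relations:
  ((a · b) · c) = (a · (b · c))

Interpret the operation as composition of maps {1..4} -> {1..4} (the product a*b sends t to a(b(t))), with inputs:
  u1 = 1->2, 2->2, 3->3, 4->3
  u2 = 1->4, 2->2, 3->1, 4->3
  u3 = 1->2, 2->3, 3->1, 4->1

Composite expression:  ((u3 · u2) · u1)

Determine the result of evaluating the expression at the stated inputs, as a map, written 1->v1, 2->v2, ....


1->3, 2->3, 3->2, 4->2

(u3 · u2) = 1->1, 2->3, 3->2, 4->1
((u3 · u2) · u1) = 1->3, 2->3, 3->2, 4->2


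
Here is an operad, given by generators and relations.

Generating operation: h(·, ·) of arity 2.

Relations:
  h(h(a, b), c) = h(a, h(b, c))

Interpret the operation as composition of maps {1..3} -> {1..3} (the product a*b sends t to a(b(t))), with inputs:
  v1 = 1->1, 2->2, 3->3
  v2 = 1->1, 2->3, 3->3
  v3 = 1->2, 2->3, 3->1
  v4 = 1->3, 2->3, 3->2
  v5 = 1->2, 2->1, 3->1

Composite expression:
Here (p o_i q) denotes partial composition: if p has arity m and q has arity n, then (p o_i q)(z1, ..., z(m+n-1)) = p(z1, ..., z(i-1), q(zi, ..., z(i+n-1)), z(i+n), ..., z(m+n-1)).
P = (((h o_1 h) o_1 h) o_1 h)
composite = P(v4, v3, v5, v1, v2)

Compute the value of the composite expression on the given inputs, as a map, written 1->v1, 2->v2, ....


1->2, 2->3, 3->3

h(v4, v3) = 1->3, 2->2, 3->3
h(h(v4, v3), v5) = 1->2, 2->3, 3->3
h(h(h(v4, v3), v5), v1) = 1->2, 2->3, 3->3
h(h(h(h(v4, v3), v5), v1), v2) = 1->2, 2->3, 3->3


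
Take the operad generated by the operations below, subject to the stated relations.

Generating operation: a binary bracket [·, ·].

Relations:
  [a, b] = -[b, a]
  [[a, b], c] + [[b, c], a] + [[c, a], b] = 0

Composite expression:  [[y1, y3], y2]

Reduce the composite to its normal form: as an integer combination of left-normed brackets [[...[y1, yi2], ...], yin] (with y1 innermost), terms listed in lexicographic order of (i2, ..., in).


[[y1, y3], y2]

Antisymmetry and Jacobi reduce to y1-anchored left-normed brackets.
Composite bracket: [[y1, y3], y2]
Each bracket splits as ab - ba, giving 4 signed words (2^2 = 4).
Coefficients come from the y1-initial words:
  word y1y3y2 has sign +1, contributing +[[y1, y3], y2]


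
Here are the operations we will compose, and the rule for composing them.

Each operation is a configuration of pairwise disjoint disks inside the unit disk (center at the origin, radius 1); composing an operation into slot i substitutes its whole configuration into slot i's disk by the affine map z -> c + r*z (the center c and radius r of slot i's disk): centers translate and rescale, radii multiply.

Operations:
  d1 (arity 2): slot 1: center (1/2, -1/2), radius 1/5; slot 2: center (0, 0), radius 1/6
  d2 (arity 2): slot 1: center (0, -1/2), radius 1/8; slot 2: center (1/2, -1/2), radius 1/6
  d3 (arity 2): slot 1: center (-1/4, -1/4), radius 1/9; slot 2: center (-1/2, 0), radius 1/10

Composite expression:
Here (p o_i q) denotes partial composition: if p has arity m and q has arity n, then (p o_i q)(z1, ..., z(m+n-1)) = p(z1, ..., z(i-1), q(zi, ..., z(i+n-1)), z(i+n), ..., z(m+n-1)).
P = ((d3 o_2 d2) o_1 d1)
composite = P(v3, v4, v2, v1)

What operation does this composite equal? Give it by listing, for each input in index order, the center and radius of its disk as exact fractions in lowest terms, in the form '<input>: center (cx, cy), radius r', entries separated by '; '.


v1: center (-9/20, -1/20), radius 1/60; v2: center (-1/2, -1/20), radius 1/80; v3: center (-7/36, -11/36), radius 1/45; v4: center (-1/4, -1/4), radius 1/54

Only the slot chain above each v matters under d3; compose those maps.
tracing v3 down its 2-map path: center (-7/36, -11/36), radius 1/45
tracing v4 down its 2-map path: center (-1/4, -1/4), radius 1/54
tracing v2 down its 2-map path: center (-1/2, -1/20), radius 1/80
tracing v1 down its 2-map path: center (-9/20, -1/20), radius 1/60


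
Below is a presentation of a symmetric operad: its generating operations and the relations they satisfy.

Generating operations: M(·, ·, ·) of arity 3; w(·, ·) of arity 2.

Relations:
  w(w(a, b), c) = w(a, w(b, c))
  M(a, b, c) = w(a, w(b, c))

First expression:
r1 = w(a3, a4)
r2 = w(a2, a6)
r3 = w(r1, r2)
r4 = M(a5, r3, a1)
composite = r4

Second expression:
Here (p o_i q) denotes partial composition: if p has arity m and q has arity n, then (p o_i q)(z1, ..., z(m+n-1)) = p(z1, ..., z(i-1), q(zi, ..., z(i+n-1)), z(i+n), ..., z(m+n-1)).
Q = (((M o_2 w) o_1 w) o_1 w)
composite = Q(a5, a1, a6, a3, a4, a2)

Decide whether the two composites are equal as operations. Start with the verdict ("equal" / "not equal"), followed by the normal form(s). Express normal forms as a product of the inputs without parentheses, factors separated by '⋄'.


The first expression reduces to a5 ⋄ a3 ⋄ a4 ⋄ a2 ⋄ a6 ⋄ a1
The second expression reduces to a5 ⋄ a1 ⋄ a6 ⋄ a3 ⋄ a4 ⋄ a2
They disagree, so not equal.

not equal: they reduce to a5 ⋄ a3 ⋄ a4 ⋄ a2 ⋄ a6 ⋄ a1 and a5 ⋄ a1 ⋄ a6 ⋄ a3 ⋄ a4 ⋄ a2


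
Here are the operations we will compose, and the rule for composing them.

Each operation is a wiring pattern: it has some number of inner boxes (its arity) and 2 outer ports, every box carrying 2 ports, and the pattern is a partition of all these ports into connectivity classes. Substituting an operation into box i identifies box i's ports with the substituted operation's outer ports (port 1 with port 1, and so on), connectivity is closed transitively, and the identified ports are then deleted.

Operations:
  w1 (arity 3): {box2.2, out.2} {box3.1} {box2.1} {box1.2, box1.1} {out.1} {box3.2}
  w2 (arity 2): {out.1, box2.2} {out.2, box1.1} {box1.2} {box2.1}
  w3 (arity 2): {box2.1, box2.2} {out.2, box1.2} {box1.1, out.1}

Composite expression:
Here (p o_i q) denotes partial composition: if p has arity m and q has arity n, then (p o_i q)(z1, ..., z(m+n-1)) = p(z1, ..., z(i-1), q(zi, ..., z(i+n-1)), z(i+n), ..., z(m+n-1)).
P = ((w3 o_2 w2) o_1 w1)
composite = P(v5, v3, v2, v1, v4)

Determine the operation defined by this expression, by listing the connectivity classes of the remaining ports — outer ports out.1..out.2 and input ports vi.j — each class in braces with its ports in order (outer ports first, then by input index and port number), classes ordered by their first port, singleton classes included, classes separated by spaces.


{out.1} {out.2, v3.2} {v1.1, v4.2} {v1.2} {v2.1} {v2.2} {v3.1} {v4.1} {v5.1, v5.2}

Reachability decides: close wires over w3-identified ports.
w1 over (v5, v3, v2) gives {out.1} {out.2, v3.2} {v2.1} {v2.2} {v3.1} {v5.1, v5.2}, out.j being that stage's outer ports
w2 over (v1, v4) gives {out.1, v4.2} {out.2, v1.1} {v1.2} {v4.1}, out.j being that stage's outer ports
w3 over (v5, v3, v2, v1, v4) gives {out.1} {out.2, v3.2} {v1.1, v4.2} {v1.2} {v2.1} {v2.2} {v3.1} {v4.1} {v5.1, v5.2}, out.j being that stage's outer ports


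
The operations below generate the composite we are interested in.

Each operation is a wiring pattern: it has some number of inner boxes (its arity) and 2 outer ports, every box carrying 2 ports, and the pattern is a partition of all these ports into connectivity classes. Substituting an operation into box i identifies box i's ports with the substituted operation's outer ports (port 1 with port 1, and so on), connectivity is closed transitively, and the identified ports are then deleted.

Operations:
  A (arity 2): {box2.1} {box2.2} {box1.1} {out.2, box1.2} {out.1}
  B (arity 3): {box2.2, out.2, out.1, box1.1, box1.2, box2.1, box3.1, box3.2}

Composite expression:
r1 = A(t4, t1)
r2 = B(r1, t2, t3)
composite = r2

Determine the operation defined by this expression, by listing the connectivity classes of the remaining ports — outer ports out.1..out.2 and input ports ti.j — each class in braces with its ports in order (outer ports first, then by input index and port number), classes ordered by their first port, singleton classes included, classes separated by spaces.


{out.1, out.2, t2.1, t2.2, t3.1, t3.2, t4.2} {t1.1} {t1.2} {t4.1}

Two ports join when wires chain via B-identified ports.
composing A on (t4, t1), with out.j its own outer ports: {out.1} {out.2, t4.2} {t1.1} {t1.2} {t4.1}
composing B on (t4, t1, t2, t3), with out.j its own outer ports: {out.1, out.2, t2.1, t2.2, t3.1, t3.2, t4.2} {t1.1} {t1.2} {t4.1}


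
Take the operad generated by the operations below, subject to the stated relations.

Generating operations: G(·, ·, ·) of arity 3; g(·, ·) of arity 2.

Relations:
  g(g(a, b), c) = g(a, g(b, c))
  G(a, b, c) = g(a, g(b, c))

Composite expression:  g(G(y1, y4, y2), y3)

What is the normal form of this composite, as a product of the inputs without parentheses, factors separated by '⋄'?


Under associativity of g, the answer is the y's in reading order.
G(y1, y4, y2) unparenthesizes to y1 ⋄ y4 ⋄ y2
g(G(y1, y4, y2), y3) unparenthesizes to y1 ⋄ y4 ⋄ y2 ⋄ y3

y1 ⋄ y4 ⋄ y2 ⋄ y3


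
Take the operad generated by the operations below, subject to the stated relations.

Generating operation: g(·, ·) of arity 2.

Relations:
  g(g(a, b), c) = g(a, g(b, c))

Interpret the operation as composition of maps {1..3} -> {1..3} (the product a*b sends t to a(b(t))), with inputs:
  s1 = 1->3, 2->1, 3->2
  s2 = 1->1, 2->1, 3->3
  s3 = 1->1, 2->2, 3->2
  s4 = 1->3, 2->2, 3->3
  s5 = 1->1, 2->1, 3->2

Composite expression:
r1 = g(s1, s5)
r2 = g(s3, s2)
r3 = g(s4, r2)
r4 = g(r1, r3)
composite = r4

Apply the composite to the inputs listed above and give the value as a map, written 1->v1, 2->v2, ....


1->1, 2->1, 3->3

g(s1, s5) = 1->3, 2->3, 3->1
g(s3, s2) = 1->1, 2->1, 3->2
g(s4, g(s3, s2)) = 1->3, 2->3, 3->2
g(g(s1, s5), g(s4, g(s3, s2))) = 1->1, 2->1, 3->3


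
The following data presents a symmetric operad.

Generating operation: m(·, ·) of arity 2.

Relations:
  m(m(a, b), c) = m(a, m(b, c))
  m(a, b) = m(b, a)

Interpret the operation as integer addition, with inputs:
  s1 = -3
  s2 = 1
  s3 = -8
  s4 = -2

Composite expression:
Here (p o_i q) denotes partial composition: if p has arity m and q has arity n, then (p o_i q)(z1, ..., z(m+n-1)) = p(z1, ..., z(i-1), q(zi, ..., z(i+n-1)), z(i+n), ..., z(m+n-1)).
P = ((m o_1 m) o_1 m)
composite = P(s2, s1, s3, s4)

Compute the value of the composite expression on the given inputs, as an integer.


-12

m(s2, s1) = -2
m(m(s2, s1), s3) = -10
m(m(m(s2, s1), s3), s4) = -12


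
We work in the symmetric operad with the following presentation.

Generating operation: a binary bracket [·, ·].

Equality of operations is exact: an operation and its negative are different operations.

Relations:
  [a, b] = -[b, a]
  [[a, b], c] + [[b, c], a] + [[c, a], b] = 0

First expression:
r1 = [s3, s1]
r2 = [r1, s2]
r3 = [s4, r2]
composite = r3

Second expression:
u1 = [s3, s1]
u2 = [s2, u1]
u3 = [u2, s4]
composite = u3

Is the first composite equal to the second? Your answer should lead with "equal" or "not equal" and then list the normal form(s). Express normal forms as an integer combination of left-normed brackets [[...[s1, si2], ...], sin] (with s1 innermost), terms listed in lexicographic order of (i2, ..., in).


Reducing the first expression gives [[[s1, s3], s2], s4]
Reducing the second expression gives [[[s1, s3], s2], s4]
The forms coincide; equal.

equal — both sides give [[[s1, s3], s2], s4]


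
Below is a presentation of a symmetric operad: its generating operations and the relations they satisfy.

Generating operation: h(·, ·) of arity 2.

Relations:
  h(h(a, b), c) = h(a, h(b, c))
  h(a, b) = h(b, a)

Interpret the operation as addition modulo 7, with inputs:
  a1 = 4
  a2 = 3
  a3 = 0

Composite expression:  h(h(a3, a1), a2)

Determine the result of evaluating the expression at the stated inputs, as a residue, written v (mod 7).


h(a3, a1) = 4
h(h(a3, a1), a2) = 0

0 (mod 7)


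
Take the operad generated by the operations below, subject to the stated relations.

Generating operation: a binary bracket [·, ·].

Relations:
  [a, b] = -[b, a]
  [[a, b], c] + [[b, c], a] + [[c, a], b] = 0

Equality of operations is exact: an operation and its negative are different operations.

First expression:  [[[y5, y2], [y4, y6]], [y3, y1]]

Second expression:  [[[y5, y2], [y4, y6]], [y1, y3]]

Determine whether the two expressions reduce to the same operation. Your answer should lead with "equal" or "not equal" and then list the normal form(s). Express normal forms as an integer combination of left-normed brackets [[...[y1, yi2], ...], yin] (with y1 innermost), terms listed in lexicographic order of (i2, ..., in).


In normal form, the first expression is -[[[[[y1, y3], y2], y5], y4], y6] + [[[[[y1, y3], y2], y5], y6], y4] + [[[[[y1, y3], y4], y6], y2], y5] - [[[[[y1, y3], y4], y6], y5], y2] + [[[[[y1, y3], y5], y2], y4], y6] - [[[[[y1, y3], y5], y2], y6], y4] - [[[[[y1, y3], y6], y4], y2], y5] + [[[[[y1, y3], y6], y4], y5], y2]
In normal form, the second expression is [[[[[y1, y3], y2], y5], y4], y6] - [[[[[y1, y3], y2], y5], y6], y4] - [[[[[y1, y3], y4], y6], y2], y5] + [[[[[y1, y3], y4], y6], y5], y2] - [[[[[y1, y3], y5], y2], y4], y6] + [[[[[y1, y3], y5], y2], y6], y4] + [[[[[y1, y3], y6], y4], y2], y5] - [[[[[y1, y3], y6], y4], y5], y2]
Distinct normal forms: not equal.

not equal; first: -[[[[[y1, y3], y2], y5], y4], y6] + [[[[[y1, y3], y2], y5], y6], y4] + [[[[[y1, y3], y4], y6], y2], y5] - [[[[[y1, y3], y4], y6], y5], y2] + [[[[[y1, y3], y5], y2], y4], y6] - [[[[[y1, y3], y5], y2], y6], y4] - [[[[[y1, y3], y6], y4], y2], y5] + [[[[[y1, y3], y6], y4], y5], y2]; second: [[[[[y1, y3], y2], y5], y4], y6] - [[[[[y1, y3], y2], y5], y6], y4] - [[[[[y1, y3], y4], y6], y2], y5] + [[[[[y1, y3], y4], y6], y5], y2] - [[[[[y1, y3], y5], y2], y4], y6] + [[[[[y1, y3], y5], y2], y6], y4] + [[[[[y1, y3], y6], y4], y2], y5] - [[[[[y1, y3], y6], y4], y5], y2]


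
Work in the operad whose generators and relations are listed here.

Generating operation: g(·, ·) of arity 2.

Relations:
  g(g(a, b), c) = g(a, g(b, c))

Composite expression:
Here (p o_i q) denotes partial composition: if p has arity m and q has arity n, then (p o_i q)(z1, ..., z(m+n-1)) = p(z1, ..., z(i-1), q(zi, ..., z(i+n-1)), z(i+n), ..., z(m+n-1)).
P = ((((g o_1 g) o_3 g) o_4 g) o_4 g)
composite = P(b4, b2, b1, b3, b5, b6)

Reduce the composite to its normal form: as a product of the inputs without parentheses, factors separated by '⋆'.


b4 ⋆ b2 ⋆ b1 ⋆ b3 ⋆ b5 ⋆ b6

The g-tree's shape is irrelevant; the b-reading-order decides.
g(b4, b2) linearizes to b4 ⋆ b2
g(b3, b5) linearizes to b3 ⋆ b5
g(g(b3, b5), b6) linearizes to b3 ⋆ b5 ⋆ b6
g(b1, g(g(b3, b5), b6)) linearizes to b1 ⋆ b3 ⋆ b5 ⋆ b6
g(g(b4, b2), g(b1, g(g(b3, b5), b6))) linearizes to b4 ⋆ b2 ⋆ b1 ⋆ b3 ⋆ b5 ⋆ b6


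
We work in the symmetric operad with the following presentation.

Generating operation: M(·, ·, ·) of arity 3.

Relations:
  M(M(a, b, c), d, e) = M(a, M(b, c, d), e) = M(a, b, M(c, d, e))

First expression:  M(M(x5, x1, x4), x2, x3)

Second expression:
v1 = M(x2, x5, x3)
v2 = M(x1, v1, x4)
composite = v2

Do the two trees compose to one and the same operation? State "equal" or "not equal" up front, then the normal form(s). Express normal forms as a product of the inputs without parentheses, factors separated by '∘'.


not equal; the first gives x5 ∘ x1 ∘ x4 ∘ x2 ∘ x3 and the second x1 ∘ x2 ∘ x5 ∘ x3 ∘ x4

In normal form, the first expression is x5 ∘ x1 ∘ x4 ∘ x2 ∘ x3
In normal form, the second expression is x1 ∘ x2 ∘ x5 ∘ x3 ∘ x4
No match — not equal.


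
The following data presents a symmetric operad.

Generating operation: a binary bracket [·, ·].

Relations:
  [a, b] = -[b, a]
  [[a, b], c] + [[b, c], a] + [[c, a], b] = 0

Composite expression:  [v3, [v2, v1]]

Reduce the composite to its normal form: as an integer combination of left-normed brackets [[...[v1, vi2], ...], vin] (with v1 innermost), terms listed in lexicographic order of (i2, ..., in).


[[v1, v2], v3]


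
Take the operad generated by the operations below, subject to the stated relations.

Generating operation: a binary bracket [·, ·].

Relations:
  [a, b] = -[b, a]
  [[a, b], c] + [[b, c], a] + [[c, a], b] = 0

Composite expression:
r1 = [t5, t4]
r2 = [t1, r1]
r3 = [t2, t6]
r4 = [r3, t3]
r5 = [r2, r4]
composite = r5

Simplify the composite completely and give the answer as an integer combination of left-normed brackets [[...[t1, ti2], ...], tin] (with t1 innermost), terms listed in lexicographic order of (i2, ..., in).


Expand each bracket as ab - ba; the t1-initial words give the coefficients.
Composite bracket: [[t1, [t5, t4]], [[t2, t6], t3]]
Each bracket splits as ab - ba, giving 32 signed words (2^5 = 32).
Keep just the words that open with t1:
  t1t4t5t2t6t3 (sign -1) contributes -[[[[[t1, t4], t5], t2], t6], t3]
  t1t4t5t3t2t6 (sign +1) contributes +[[[[[t1, t4], t5], t3], t2], t6]
  t1t4t5t3t6t2 (sign -1) contributes -[[[[[t1, t4], t5], t3], t6], t2]
  t1t4t5t6t2t3 (sign +1) contributes +[[[[[t1, t4], t5], t6], t2], t3]
  t1t5t4t2t6t3 (sign +1) contributes +[[[[[t1, t5], t4], t2], t6], t3]
  t1t5t4t3t2t6 (sign -1) contributes -[[[[[t1, t5], t4], t3], t2], t6]
  t1t5t4t3t6t2 (sign +1) contributes +[[[[[t1, t5], t4], t3], t6], t2]
  t1t5t4t6t2t3 (sign -1) contributes -[[[[[t1, t5], t4], t6], t2], t3]

-[[[[[t1, t4], t5], t2], t6], t3] + [[[[[t1, t4], t5], t3], t2], t6] - [[[[[t1, t4], t5], t3], t6], t2] + [[[[[t1, t4], t5], t6], t2], t3] + [[[[[t1, t5], t4], t2], t6], t3] - [[[[[t1, t5], t4], t3], t2], t6] + [[[[[t1, t5], t4], t3], t6], t2] - [[[[[t1, t5], t4], t6], t2], t3]


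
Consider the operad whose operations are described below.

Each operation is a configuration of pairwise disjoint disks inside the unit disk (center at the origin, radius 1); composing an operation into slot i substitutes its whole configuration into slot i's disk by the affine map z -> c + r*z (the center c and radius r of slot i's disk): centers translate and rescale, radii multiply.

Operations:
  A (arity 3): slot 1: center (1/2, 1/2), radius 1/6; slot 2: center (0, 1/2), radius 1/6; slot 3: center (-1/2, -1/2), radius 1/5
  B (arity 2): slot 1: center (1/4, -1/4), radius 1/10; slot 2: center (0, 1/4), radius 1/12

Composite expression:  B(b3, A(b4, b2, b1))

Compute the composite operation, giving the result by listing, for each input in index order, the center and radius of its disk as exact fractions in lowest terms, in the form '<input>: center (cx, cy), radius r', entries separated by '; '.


b1: center (-1/24, 5/24), radius 1/60; b2: center (0, 7/24), radius 1/72; b3: center (1/4, -1/4), radius 1/10; b4: center (1/24, 7/24), radius 1/72

Follow each b-input down from B: c' goes to c + r*c', radius to r*r'.
b3: after 1 affine step, its disk has center (1/4, -1/4), radius 1/10
b4: after 2 affine steps, its disk has center (1/24, 7/24), radius 1/72
b2: after 2 affine steps, its disk has center (0, 7/24), radius 1/72
b1: after 2 affine steps, its disk has center (-1/24, 5/24), radius 1/60


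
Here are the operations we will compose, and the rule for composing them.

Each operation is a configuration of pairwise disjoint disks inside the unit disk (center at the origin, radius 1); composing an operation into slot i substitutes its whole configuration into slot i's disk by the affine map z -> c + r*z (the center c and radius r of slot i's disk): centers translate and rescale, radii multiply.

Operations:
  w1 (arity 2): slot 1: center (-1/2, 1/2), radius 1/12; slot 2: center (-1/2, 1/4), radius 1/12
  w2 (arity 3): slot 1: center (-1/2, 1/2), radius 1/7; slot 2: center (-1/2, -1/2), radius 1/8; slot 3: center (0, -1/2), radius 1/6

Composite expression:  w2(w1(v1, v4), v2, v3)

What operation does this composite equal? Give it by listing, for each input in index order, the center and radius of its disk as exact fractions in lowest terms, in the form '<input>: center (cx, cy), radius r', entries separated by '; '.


v1: center (-4/7, 4/7), radius 1/84; v2: center (-1/2, -1/2), radius 1/8; v3: center (0, -1/2), radius 1/6; v4: center (-4/7, 15/28), radius 1/84

Affine substitution under w2: radii multiply and v-centers shift.
v1 passes through 2 substitutions, ending at center (-4/7, 4/7), radius 1/84
v4 passes through 2 substitutions, ending at center (-4/7, 15/28), radius 1/84
v2 passes through 1 substitution, ending at center (-1/2, -1/2), radius 1/8
v3 passes through 1 substitution, ending at center (0, -1/2), radius 1/6


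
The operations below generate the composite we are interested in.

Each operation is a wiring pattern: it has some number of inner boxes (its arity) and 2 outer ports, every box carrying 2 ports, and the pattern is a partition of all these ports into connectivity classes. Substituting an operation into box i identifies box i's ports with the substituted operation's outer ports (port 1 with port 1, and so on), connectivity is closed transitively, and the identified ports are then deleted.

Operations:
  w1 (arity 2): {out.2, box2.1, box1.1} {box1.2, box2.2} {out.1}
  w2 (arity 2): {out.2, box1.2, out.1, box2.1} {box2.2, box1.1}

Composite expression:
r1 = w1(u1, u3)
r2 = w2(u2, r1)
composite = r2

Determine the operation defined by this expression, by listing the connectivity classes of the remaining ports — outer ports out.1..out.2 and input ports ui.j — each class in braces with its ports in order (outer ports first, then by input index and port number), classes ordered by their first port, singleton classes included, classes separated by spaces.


{out.1, out.2, u2.2} {u1.1, u2.1, u3.1} {u1.2, u3.2}


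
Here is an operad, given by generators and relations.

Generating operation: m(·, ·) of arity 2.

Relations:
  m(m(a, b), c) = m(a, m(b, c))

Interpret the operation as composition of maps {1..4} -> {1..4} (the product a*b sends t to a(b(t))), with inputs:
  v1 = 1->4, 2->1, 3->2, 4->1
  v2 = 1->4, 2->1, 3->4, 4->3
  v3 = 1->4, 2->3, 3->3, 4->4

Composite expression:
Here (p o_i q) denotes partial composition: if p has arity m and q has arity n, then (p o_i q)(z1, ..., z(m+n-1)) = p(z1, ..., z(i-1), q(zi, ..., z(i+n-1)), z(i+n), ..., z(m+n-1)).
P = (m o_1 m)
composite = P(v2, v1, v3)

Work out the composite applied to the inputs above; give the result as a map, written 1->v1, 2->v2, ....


m(v2, v1) = 1->3, 2->4, 3->1, 4->4
m(m(v2, v1), v3) = 1->4, 2->1, 3->1, 4->4

1->4, 2->1, 3->1, 4->4


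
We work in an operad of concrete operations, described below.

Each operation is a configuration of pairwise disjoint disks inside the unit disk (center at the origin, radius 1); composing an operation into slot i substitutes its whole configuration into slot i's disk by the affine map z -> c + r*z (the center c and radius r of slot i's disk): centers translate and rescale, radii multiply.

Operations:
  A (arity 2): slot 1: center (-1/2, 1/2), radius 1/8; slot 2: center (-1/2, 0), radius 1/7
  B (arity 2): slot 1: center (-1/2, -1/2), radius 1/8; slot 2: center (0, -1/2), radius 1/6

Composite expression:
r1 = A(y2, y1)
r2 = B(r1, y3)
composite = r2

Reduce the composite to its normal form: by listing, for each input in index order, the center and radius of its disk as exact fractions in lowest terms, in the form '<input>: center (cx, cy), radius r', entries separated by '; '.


y1: center (-9/16, -1/2), radius 1/56; y2: center (-9/16, -7/16), radius 1/64; y3: center (0, -1/2), radius 1/6

Each y-disk chains the slot maps above it in B; radii multiply.
input y2: applying the 2 nested substitutions gives center (-9/16, -7/16), radius 1/64
input y1: applying the 2 nested substitutions gives center (-9/16, -1/2), radius 1/56
input y3: applying the 1 nested substitution gives center (0, -1/2), radius 1/6


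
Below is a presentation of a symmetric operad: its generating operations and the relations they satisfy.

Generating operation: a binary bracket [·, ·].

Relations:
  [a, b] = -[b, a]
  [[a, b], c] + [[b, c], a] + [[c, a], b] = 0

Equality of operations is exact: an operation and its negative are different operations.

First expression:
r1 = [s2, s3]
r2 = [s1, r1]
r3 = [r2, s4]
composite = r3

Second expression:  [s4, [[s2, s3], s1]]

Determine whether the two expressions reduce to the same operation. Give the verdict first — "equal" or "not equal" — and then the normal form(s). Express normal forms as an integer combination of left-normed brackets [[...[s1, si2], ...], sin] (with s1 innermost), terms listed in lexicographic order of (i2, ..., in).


equal: each reduces to [[[s1, s2], s3], s4] - [[[s1, s3], s2], s4]

Normal form of the first expression: [[[s1, s2], s3], s4] - [[[s1, s3], s2], s4]
Normal form of the second expression: [[[s1, s2], s3], s4] - [[[s1, s3], s2], s4]
The normal forms match — equal.


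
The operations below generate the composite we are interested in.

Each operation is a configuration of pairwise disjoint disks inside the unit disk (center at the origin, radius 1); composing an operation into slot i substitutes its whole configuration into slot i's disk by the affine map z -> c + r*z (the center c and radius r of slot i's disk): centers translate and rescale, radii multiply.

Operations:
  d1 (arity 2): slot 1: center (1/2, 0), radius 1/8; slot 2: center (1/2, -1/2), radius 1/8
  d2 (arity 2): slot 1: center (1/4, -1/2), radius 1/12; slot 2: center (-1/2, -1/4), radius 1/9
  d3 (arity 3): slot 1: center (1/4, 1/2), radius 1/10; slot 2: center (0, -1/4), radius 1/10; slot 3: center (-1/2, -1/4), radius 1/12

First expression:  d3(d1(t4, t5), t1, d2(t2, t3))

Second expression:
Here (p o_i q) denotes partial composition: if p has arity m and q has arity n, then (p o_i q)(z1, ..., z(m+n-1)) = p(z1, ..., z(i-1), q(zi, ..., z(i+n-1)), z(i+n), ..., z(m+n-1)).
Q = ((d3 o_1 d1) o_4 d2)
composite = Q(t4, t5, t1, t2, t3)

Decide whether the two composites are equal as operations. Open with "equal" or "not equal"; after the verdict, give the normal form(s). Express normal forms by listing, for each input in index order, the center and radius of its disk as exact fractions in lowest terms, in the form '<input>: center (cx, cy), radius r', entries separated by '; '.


equal — both sides give t1: center (0, -1/4), radius 1/10; t2: center (-23/48, -7/24), radius 1/144; t3: center (-13/24, -13/48), radius 1/108; t4: center (3/10, 1/2), radius 1/80; t5: center (3/10, 9/20), radius 1/80

The first expression, normalized: t1: center (0, -1/4), radius 1/10; t2: center (-23/48, -7/24), radius 1/144; t3: center (-13/24, -13/48), radius 1/108; t4: center (3/10, 1/2), radius 1/80; t5: center (3/10, 9/20), radius 1/80
The second expression, normalized: t1: center (0, -1/4), radius 1/10; t2: center (-23/48, -7/24), radius 1/144; t3: center (-13/24, -13/48), radius 1/108; t4: center (3/10, 1/2), radius 1/80; t5: center (3/10, 9/20), radius 1/80
Identical normal forms: equal.


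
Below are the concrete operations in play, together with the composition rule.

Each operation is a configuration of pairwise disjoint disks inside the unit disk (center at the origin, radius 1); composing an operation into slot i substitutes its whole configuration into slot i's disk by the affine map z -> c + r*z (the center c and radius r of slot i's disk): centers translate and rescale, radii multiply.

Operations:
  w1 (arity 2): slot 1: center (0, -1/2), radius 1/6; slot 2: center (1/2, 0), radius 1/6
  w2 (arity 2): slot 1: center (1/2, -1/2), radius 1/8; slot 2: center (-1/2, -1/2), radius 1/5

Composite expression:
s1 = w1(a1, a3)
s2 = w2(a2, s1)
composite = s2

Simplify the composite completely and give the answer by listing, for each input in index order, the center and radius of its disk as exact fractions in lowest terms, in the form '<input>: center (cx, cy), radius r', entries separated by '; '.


Only the slot chain above each a matters under w2; compose those maps.
input a2: composing its 1 substitution step yields center (1/2, -1/2), radius 1/8
input a1: composing its 2 substitution steps yields center (-1/2, -3/5), radius 1/30
input a3: composing its 2 substitution steps yields center (-2/5, -1/2), radius 1/30

a1: center (-1/2, -3/5), radius 1/30; a2: center (1/2, -1/2), radius 1/8; a3: center (-2/5, -1/2), radius 1/30


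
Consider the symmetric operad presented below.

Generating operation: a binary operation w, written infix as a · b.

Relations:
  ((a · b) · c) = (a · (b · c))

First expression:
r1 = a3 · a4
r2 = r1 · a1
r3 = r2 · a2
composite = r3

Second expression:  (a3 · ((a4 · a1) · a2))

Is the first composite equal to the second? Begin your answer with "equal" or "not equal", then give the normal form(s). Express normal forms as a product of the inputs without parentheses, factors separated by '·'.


equal; the common form is a3 · a4 · a1 · a2


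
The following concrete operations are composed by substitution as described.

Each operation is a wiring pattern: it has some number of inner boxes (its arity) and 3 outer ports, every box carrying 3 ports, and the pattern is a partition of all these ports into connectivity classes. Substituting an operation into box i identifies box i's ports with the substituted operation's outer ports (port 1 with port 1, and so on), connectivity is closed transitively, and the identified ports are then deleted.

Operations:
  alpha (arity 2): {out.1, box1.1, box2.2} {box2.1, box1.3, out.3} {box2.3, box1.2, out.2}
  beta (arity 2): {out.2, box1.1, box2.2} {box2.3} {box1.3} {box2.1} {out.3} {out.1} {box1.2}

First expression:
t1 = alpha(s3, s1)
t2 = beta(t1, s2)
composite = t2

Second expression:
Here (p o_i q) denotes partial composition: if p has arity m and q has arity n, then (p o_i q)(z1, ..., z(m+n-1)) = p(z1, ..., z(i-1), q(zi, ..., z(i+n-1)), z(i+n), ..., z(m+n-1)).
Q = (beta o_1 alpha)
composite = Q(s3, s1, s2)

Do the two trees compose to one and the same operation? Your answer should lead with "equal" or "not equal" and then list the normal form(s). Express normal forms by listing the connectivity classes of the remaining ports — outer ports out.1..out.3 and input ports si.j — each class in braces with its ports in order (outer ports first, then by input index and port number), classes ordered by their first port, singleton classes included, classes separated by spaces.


equal; both compose to {out.1} {out.2, s1.2, s2.2, s3.1} {out.3} {s1.1, s3.3} {s1.3, s3.2} {s2.1} {s2.3}


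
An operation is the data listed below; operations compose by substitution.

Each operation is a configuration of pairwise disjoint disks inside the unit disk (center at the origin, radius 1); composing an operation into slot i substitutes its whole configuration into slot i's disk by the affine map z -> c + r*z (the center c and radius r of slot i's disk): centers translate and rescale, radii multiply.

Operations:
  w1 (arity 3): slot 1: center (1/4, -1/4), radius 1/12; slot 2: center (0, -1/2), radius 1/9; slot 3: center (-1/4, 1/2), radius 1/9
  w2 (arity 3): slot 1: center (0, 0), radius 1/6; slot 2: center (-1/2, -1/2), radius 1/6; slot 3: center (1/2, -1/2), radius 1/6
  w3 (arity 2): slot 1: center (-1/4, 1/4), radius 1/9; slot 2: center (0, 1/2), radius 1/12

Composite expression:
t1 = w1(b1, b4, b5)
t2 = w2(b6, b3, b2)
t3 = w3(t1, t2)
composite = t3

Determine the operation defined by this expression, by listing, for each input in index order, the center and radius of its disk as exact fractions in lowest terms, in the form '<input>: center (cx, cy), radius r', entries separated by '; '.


b1: center (-2/9, 2/9), radius 1/108; b2: center (1/24, 11/24), radius 1/72; b3: center (-1/24, 11/24), radius 1/72; b4: center (-1/4, 7/36), radius 1/81; b5: center (-5/18, 11/36), radius 1/81; b6: center (0, 1/2), radius 1/72

Each b-disk chains the slot maps above it in w3; radii multiply.
b1 passes through 2 substitutions, ending at center (-2/9, 2/9), radius 1/108
b4 passes through 2 substitutions, ending at center (-1/4, 7/36), radius 1/81
b5 passes through 2 substitutions, ending at center (-5/18, 11/36), radius 1/81
b6 passes through 2 substitutions, ending at center (0, 1/2), radius 1/72
b3 passes through 2 substitutions, ending at center (-1/24, 11/24), radius 1/72
b2 passes through 2 substitutions, ending at center (1/24, 11/24), radius 1/72


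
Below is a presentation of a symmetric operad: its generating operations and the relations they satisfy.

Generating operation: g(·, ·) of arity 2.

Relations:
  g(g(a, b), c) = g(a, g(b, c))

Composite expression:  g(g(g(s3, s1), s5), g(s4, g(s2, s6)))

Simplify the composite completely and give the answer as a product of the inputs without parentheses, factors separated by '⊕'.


s3 ⊕ s1 ⊕ s5 ⊕ s4 ⊕ s2 ⊕ s6

All parenthesizations of g agree; list the s-inputs left to right.
g(s3, s1) linearizes to s3 ⊕ s1
g(g(s3, s1), s5) linearizes to s3 ⊕ s1 ⊕ s5
g(s2, s6) linearizes to s2 ⊕ s6
g(s4, g(s2, s6)) linearizes to s4 ⊕ s2 ⊕ s6
g(g(g(s3, s1), s5), g(s4, g(s2, s6))) linearizes to s3 ⊕ s1 ⊕ s5 ⊕ s4 ⊕ s2 ⊕ s6


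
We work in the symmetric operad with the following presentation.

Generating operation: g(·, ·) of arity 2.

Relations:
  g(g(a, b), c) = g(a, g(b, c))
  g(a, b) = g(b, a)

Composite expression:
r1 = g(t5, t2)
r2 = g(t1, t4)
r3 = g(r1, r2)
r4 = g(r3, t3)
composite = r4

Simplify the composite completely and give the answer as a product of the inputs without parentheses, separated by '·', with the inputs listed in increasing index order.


With g associative and commutative, the t-input set is all that matters.
g(t5, t2) flattens to t5 · t2
g(t1, t4) flattens to t1 · t4
g(g(t5, t2), g(t1, t4)) flattens to t5 · t2 · t1 · t4
g(g(g(t5, t2), g(t1, t4)), t3) flattens to t5 · t2 · t1 · t4 · t3
sorting the factors by input index: t1 · t2 · t3 · t4 · t5

t1 · t2 · t3 · t4 · t5


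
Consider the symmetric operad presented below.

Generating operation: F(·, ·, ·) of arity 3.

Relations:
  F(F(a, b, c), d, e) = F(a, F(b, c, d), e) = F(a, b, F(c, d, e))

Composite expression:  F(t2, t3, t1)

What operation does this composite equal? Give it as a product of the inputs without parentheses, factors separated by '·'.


t2 · t3 · t1

Key point: F is associative — brackets drop, the t-order remains.
F(t2, t3, t1) unparenthesizes to t2 · t3 · t1


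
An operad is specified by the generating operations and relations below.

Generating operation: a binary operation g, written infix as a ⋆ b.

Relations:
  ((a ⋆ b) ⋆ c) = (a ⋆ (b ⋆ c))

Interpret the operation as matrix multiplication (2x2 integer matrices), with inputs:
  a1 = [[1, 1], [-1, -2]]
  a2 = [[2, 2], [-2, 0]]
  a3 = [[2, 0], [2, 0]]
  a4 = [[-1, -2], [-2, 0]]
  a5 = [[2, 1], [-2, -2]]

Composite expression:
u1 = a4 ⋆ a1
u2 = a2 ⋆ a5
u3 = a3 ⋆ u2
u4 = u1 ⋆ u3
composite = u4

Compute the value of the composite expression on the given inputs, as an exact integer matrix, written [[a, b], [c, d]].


(a4 ⋆ a1) = [[1, 3], [-2, -2]]
(a2 ⋆ a5) = [[0, -2], [-4, -2]]
(a3 ⋆ (a2 ⋆ a5)) = [[0, -4], [0, -4]]
((a4 ⋆ a1) ⋆ (a3 ⋆ (a2 ⋆ a5))) = [[0, -16], [0, 16]]

[[0, -16], [0, 16]]


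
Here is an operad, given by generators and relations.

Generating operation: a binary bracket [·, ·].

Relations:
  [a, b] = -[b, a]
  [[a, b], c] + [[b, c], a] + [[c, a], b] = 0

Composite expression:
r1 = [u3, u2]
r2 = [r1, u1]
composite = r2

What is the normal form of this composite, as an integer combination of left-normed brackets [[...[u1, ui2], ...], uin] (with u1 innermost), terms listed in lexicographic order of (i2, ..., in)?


[[u1, u2], u3] - [[u1, u3], u2]


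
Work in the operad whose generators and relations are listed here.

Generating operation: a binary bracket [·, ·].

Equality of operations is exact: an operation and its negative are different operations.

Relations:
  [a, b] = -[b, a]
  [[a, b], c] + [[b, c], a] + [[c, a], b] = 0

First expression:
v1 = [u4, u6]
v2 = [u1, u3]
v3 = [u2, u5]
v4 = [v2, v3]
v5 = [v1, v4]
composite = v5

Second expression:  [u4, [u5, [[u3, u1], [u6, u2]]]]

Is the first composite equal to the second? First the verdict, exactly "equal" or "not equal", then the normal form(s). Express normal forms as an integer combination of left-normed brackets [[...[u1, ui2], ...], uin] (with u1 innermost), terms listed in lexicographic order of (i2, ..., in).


not equal; first: -[[[[[u1, u3], u2], u5], u4], u6] + [[[[[u1, u3], u2], u5], u6], u4] + [[[[[u1, u3], u5], u2], u4], u6] - [[[[[u1, u3], u5], u2], u6], u4]; second: [[[[[u1, u3], u2], u6], u5], u4] - [[[[[u1, u3], u6], u2], u5], u4]

Reducing the first expression gives -[[[[[u1, u3], u2], u5], u4], u6] + [[[[[u1, u3], u2], u5], u6], u4] + [[[[[u1, u3], u5], u2], u4], u6] - [[[[[u1, u3], u5], u2], u6], u4]
Reducing the second expression gives [[[[[u1, u3], u2], u6], u5], u4] - [[[[[u1, u3], u6], u2], u5], u4]
Distinct normal forms: not equal.
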